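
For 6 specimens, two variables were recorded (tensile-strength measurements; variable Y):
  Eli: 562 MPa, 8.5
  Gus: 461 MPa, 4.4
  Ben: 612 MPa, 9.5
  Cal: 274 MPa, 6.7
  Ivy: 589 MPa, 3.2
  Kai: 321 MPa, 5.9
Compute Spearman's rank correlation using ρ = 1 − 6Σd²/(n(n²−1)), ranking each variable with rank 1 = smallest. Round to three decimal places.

0.200

Ranks of variable 1: 4, 3, 6, 1, 5, 2
Ranks of variable 2: 5, 2, 6, 4, 1, 3
d = r₁ − r₂: -1, 1, 0, -3, 4, -1
d²: 1, 1, 0, 9, 16, 1; Σd² = 28
ρ = 1 − 6·28/(6·35) = 1 − 168/210 = 0.200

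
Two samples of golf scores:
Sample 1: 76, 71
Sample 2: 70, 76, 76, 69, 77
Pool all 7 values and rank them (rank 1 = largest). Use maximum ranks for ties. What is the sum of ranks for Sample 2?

22

Sorted (descending): 77, 76, 76, 76, 71, 70, 69
The 3 values of 76 occupy positions 2–4 → each gets rank 4.
Sample 2 values → pooled ranks: 70→6, 76→4, 76→4, 69→7, 77→1
Rank sum = 6 + 4 + 4 + 7 + 1 = 22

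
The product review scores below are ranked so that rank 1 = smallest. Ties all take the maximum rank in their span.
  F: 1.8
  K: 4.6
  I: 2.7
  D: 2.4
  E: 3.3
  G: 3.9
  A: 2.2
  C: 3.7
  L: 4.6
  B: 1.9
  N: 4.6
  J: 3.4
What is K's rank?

Sorted (ascending): 1.8, 1.9, 2.2, 2.4, 2.7, 3.3, 3.4, 3.7, 3.9, 4.6, 4.6, 4.6
The 3 values of 4.6 occupy positions 10–12 → each gets rank 12.
K has value 4.6 → rank 12.

12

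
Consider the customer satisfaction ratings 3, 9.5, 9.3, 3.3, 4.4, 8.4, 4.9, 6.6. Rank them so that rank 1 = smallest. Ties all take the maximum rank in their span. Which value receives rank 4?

Sorted (ascending): 3, 3.3, 4.4, 4.9, 6.6, 8.4, 9.3, 9.5
No ties — each value takes its position as its rank.
Rank 4 → value 4.9.

4.9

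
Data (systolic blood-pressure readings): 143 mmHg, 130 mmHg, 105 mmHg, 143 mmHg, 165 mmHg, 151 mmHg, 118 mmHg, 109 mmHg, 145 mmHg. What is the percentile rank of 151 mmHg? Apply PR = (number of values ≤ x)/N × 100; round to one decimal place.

88.9

N = 9.
Strictly below 151: 7. Equal to 151: 1.
PR = 8/9 × 100 = 88.9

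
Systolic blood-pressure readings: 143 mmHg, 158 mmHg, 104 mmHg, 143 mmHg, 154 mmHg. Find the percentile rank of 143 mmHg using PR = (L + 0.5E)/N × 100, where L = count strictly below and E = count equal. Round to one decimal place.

40.0

N = 5.
Strictly below 143: 1. Equal to 143: 2.
PR = (1 + 0.5·2)/5 × 100 = 40.0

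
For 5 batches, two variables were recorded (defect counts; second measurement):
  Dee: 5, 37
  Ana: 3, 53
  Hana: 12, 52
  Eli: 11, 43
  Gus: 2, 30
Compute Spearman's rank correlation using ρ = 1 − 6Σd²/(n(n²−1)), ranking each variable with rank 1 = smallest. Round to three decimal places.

Ranks of variable 1: 3, 2, 5, 4, 1
Ranks of variable 2: 2, 5, 4, 3, 1
d = r₁ − r₂: 1, -3, 1, 1, 0
d²: 1, 9, 1, 1, 0; Σd² = 12
ρ = 1 − 6·12/(5·24) = 1 − 72/120 = 0.400

0.400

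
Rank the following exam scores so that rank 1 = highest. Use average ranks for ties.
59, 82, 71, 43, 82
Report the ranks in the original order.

Sorted (descending): 82, 82, 71, 59, 43
The 2 values of 82 occupy positions 1–2 → average rank (1+2)/2 = 1.5.

4, 1.5, 3, 5, 1.5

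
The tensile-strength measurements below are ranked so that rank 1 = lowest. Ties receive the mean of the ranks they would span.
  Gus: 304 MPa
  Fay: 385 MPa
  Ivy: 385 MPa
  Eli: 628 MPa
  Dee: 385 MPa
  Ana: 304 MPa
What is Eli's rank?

6

Sorted (ascending): 304, 304, 385, 385, 385, 628
The 2 values of 304 occupy positions 1–2 → average rank (1+2)/2 = 1.5.
The 3 values of 385 occupy positions 3–5 → average rank 4.
Eli has value 628 MPa → rank 6.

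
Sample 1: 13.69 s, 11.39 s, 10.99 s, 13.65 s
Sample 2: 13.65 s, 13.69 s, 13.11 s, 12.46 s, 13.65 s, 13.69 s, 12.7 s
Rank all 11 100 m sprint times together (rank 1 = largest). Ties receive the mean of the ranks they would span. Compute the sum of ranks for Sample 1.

Sorted (descending): 13.69, 13.69, 13.69, 13.65, 13.65, 13.65, 13.11, 12.7, 12.46, 11.39, 10.99
The 3 values of 13.69 occupy positions 1–3 → average rank 2.
The 3 values of 13.65 occupy positions 4–6 → average rank 5.
Sample 1 values → pooled ranks: 13.69→2, 11.39→10, 10.99→11, 13.65→5
Rank sum = 2 + 10 + 11 + 5 = 28

28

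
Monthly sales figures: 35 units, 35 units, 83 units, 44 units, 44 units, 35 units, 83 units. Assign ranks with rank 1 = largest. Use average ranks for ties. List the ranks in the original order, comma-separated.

Sorted (descending): 83, 83, 44, 44, 35, 35, 35
The 2 values of 83 occupy positions 1–2 → average rank (1+2)/2 = 1.5.
The 2 values of 44 occupy positions 3–4 → average rank (3+4)/2 = 3.5.
The 3 values of 35 occupy positions 5–7 → average rank 6.

6, 6, 1.5, 3.5, 3.5, 6, 1.5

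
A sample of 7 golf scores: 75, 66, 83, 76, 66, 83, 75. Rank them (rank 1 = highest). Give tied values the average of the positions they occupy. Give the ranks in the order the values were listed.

Sorted (descending): 83, 83, 76, 75, 75, 66, 66
The 2 values of 83 occupy positions 1–2 → average rank (1+2)/2 = 1.5.
The 2 values of 75 occupy positions 4–5 → average rank (4+5)/2 = 4.5.
The 2 values of 66 occupy positions 6–7 → average rank (6+7)/2 = 6.5.

4.5, 6.5, 1.5, 3, 6.5, 1.5, 4.5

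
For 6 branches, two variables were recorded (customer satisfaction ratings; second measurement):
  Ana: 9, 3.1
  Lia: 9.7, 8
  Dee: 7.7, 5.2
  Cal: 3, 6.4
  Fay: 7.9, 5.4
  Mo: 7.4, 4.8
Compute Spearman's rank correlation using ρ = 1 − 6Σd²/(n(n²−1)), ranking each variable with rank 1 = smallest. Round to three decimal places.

Ranks of variable 1: 5, 6, 3, 1, 4, 2
Ranks of variable 2: 1, 6, 3, 5, 4, 2
d = r₁ − r₂: 4, 0, 0, -4, 0, 0
d²: 16, 0, 0, 16, 0, 0; Σd² = 32
ρ = 1 − 6·32/(6·35) = 1 − 192/210 = 0.086

0.086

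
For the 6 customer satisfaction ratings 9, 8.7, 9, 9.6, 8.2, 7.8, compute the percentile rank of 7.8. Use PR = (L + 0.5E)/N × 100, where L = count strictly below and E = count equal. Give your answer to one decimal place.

8.3

N = 6.
Strictly below 7.8: 0. Equal to 7.8: 1.
PR = (0 + 0.5·1)/6 × 100 = 8.3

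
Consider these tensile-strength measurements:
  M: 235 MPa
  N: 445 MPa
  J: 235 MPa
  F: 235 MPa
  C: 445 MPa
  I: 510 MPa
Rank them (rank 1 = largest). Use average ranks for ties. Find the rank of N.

2.5

Sorted (descending): 510, 445, 445, 235, 235, 235
The 2 values of 445 occupy positions 2–3 → average rank (2+3)/2 = 2.5.
The 3 values of 235 occupy positions 4–6 → average rank 5.
N has value 445 MPa → rank 2.5.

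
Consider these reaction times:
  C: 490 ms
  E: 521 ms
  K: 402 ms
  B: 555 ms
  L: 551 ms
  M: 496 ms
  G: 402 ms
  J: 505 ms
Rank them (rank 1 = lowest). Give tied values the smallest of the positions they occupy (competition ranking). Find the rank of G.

1

Sorted (ascending): 402, 402, 490, 496, 505, 521, 551, 555
The 2 values of 402 occupy positions 1–2 → each gets rank 1.
G has value 402 ms → rank 1.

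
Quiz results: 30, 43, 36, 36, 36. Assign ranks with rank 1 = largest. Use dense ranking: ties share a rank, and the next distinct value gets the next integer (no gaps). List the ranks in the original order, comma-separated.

Sorted (descending): 43, 36, 36, 36, 30
The 3 values of 36 share dense rank 2.
Remaining distinct values take the next consecutive integers.

3, 1, 2, 2, 2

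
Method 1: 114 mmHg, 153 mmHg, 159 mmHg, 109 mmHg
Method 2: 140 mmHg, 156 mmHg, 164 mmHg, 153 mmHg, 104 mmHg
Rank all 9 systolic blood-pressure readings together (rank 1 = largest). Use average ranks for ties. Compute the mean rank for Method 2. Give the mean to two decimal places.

4.70

Sorted (descending): 164, 159, 156, 153, 153, 140, 114, 109, 104
The 2 values of 153 occupy positions 4–5 → average rank (4+5)/2 = 4.5.
Method 2 values → pooled ranks: 140→6, 156→3, 164→1, 153→4.5, 104→9
Mean rank = (6 + 3 + 1 + 4.5 + 9) / 5 = 4.70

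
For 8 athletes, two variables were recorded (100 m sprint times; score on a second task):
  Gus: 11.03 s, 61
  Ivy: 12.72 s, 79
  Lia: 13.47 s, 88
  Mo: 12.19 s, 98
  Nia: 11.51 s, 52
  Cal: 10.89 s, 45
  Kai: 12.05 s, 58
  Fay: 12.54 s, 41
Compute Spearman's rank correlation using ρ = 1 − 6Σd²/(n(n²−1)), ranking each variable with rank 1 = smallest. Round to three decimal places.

0.452

Ranks of variable 1: 2, 7, 8, 5, 3, 1, 4, 6
Ranks of variable 2: 5, 6, 7, 8, 3, 2, 4, 1
d = r₁ − r₂: -3, 1, 1, -3, 0, -1, 0, 5
d²: 9, 1, 1, 9, 0, 1, 0, 25; Σd² = 46
ρ = 1 − 6·46/(8·63) = 1 − 276/504 = 0.452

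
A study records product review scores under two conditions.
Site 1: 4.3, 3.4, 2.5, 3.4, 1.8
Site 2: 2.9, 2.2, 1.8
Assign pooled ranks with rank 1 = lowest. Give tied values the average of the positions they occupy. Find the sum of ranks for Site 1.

26.5

Sorted (ascending): 1.8, 1.8, 2.2, 2.5, 2.9, 3.4, 3.4, 4.3
The 2 values of 1.8 occupy positions 1–2 → average rank (1+2)/2 = 1.5.
The 2 values of 3.4 occupy positions 6–7 → average rank (6+7)/2 = 6.5.
Site 1 values → pooled ranks: 4.3→8, 3.4→6.5, 2.5→4, 3.4→6.5, 1.8→1.5
Rank sum = 8 + 6.5 + 4 + 6.5 + 1.5 = 26.5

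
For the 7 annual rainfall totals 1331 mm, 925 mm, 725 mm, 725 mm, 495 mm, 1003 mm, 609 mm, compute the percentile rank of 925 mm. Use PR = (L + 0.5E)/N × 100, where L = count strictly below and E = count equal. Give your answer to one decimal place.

64.3

N = 7.
Strictly below 925: 4. Equal to 925: 1.
PR = (4 + 0.5·1)/7 × 100 = 64.3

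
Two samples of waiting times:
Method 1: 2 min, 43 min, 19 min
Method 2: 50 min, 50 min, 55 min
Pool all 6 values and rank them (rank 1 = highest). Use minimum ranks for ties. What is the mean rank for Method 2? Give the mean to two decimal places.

Sorted (descending): 55, 50, 50, 43, 19, 2
The 2 values of 50 occupy positions 2–3 → each gets rank 2.
Method 2 values → pooled ranks: 50→2, 50→2, 55→1
Mean rank = (2 + 2 + 1) / 3 = 1.67

1.67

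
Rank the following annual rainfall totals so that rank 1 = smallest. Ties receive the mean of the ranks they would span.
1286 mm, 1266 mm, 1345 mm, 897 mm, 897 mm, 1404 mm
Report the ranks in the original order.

4, 3, 5, 1.5, 1.5, 6

Sorted (ascending): 897, 897, 1266, 1286, 1345, 1404
The 2 values of 897 occupy positions 1–2 → average rank (1+2)/2 = 1.5.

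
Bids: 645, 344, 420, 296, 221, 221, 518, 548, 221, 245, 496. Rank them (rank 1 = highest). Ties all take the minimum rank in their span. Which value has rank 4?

496

Sorted (descending): 645, 548, 518, 496, 420, 344, 296, 245, 221, 221, 221
The 3 values of 221 occupy positions 9–11 → each gets rank 9.
Rank 4 → value 496.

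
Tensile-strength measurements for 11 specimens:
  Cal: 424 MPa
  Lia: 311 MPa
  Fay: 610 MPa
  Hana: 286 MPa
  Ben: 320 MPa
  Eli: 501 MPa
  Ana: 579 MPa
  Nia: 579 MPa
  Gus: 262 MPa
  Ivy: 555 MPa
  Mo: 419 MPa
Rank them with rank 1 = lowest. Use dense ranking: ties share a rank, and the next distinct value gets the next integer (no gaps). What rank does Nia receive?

9

Sorted (ascending): 262, 286, 311, 320, 419, 424, 501, 555, 579, 579, 610
The 2 values of 579 share dense rank 9.
Remaining distinct values take the next consecutive integers.
Nia has value 579 MPa → rank 9.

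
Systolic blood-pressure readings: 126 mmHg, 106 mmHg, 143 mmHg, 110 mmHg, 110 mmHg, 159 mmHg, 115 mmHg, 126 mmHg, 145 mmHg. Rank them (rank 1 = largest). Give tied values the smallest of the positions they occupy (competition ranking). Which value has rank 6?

115

Sorted (descending): 159, 145, 143, 126, 126, 115, 110, 110, 106
The 2 values of 126 occupy positions 4–5 → each gets rank 4.
The 2 values of 110 occupy positions 7–8 → each gets rank 7.
Rank 6 → value 115.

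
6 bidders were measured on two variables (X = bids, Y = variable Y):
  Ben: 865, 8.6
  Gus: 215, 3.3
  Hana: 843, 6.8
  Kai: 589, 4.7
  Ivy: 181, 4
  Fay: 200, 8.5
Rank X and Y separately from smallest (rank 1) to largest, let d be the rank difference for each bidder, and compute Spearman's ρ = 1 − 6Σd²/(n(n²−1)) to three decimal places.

Ranks of variable 1: 6, 3, 5, 4, 1, 2
Ranks of variable 2: 6, 1, 4, 3, 2, 5
d = r₁ − r₂: 0, 2, 1, 1, -1, -3
d²: 0, 4, 1, 1, 1, 9; Σd² = 16
ρ = 1 − 6·16/(6·35) = 1 − 96/210 = 0.543

0.543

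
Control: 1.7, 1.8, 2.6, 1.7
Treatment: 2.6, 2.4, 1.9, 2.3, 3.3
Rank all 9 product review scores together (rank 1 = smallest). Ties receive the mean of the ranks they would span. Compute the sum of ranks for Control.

Sorted (ascending): 1.7, 1.7, 1.8, 1.9, 2.3, 2.4, 2.6, 2.6, 3.3
The 2 values of 1.7 occupy positions 1–2 → average rank (1+2)/2 = 1.5.
The 2 values of 2.6 occupy positions 7–8 → average rank (7+8)/2 = 7.5.
Control values → pooled ranks: 1.7→1.5, 1.8→3, 2.6→7.5, 1.7→1.5
Rank sum = 1.5 + 3 + 7.5 + 1.5 = 13.5

13.5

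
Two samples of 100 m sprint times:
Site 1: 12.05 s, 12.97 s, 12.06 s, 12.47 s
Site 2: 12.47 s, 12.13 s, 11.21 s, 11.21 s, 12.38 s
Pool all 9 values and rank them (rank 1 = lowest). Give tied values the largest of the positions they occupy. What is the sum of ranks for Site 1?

Sorted (ascending): 11.21, 11.21, 12.05, 12.06, 12.13, 12.38, 12.47, 12.47, 12.97
The 2 values of 11.21 occupy positions 1–2 → each gets rank 2.
The 2 values of 12.47 occupy positions 7–8 → each gets rank 8.
Site 1 values → pooled ranks: 12.05→3, 12.97→9, 12.06→4, 12.47→8
Rank sum = 3 + 9 + 4 + 8 = 24

24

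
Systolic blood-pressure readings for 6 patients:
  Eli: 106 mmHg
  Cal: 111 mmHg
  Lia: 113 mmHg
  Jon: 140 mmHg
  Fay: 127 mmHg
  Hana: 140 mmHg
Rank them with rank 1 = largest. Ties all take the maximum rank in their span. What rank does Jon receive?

Sorted (descending): 140, 140, 127, 113, 111, 106
The 2 values of 140 occupy positions 1–2 → each gets rank 2.
Jon has value 140 mmHg → rank 2.

2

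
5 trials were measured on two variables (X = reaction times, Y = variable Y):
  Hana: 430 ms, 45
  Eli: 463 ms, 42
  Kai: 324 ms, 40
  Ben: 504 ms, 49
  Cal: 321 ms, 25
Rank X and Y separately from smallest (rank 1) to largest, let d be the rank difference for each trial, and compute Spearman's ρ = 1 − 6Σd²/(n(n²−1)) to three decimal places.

Ranks of variable 1: 3, 4, 2, 5, 1
Ranks of variable 2: 4, 3, 2, 5, 1
d = r₁ − r₂: -1, 1, 0, 0, 0
d²: 1, 1, 0, 0, 0; Σd² = 2
ρ = 1 − 6·2/(5·24) = 1 − 12/120 = 0.900

0.900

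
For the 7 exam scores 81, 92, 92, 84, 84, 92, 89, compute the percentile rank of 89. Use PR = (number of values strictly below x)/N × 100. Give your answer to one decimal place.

42.9

N = 7.
Strictly below 89: 3. Equal to 89: 1.
PR = 3/7 × 100 = 42.9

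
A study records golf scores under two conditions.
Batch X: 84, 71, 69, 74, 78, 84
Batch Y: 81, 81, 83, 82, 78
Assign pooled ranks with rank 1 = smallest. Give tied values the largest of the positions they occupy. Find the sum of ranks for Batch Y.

Sorted (ascending): 69, 71, 74, 78, 78, 81, 81, 82, 83, 84, 84
The 2 values of 78 occupy positions 4–5 → each gets rank 5.
The 2 values of 81 occupy positions 6–7 → each gets rank 7.
The 2 values of 84 occupy positions 10–11 → each gets rank 11.
Batch Y values → pooled ranks: 81→7, 81→7, 83→9, 82→8, 78→5
Rank sum = 7 + 7 + 9 + 8 + 5 = 36

36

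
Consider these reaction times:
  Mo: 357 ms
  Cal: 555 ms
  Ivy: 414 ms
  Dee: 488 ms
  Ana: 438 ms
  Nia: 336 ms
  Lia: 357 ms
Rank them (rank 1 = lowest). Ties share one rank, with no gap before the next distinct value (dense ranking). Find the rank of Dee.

5

Sorted (ascending): 336, 357, 357, 414, 438, 488, 555
The 2 values of 357 share dense rank 2.
Remaining distinct values take the next consecutive integers.
Dee has value 488 ms → rank 5.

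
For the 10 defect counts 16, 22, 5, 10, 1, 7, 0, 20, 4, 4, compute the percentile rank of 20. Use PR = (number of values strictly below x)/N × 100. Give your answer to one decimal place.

80.0

N = 10.
Strictly below 20: 8. Equal to 20: 1.
PR = 8/10 × 100 = 80.0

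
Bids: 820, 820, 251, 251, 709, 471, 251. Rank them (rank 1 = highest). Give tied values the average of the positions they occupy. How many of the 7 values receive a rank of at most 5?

4

Sorted (descending): 820, 820, 709, 471, 251, 251, 251
The 2 values of 820 occupy positions 1–2 → average rank (1+2)/2 = 1.5.
The 3 values of 251 occupy positions 5–7 → average rank 6.
Ranks ≤ 5: {1.5, 1.5, 3, 4} → 4 values.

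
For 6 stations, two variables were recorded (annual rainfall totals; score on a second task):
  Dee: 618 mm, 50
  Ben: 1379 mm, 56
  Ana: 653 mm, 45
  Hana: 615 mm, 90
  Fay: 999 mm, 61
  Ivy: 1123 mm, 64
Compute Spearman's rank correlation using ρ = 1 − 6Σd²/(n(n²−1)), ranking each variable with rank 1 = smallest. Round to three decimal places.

Ranks of variable 1: 2, 6, 3, 1, 4, 5
Ranks of variable 2: 2, 3, 1, 6, 4, 5
d = r₁ − r₂: 0, 3, 2, -5, 0, 0
d²: 0, 9, 4, 25, 0, 0; Σd² = 38
ρ = 1 − 6·38/(6·35) = 1 − 228/210 = -0.086

-0.086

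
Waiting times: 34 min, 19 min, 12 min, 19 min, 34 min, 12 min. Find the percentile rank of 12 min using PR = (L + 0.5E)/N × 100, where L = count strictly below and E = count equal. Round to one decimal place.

16.7

N = 6.
Strictly below 12: 0. Equal to 12: 2.
PR = (0 + 0.5·2)/6 × 100 = 16.7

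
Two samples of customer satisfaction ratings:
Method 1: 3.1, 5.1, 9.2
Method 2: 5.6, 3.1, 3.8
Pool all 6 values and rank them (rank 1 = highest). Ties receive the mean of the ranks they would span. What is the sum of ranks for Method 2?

Sorted (descending): 9.2, 5.6, 5.1, 3.8, 3.1, 3.1
The 2 values of 3.1 occupy positions 5–6 → average rank (5+6)/2 = 5.5.
Method 2 values → pooled ranks: 5.6→2, 3.1→5.5, 3.8→4
Rank sum = 2 + 5.5 + 4 = 11.5

11.5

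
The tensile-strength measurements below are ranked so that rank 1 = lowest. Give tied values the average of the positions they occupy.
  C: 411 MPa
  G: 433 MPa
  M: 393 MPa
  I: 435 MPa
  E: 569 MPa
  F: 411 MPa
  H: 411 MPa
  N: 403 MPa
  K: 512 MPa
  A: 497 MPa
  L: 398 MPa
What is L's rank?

2

Sorted (ascending): 393, 398, 403, 411, 411, 411, 433, 435, 497, 512, 569
The 3 values of 411 occupy positions 4–6 → average rank 5.
L has value 398 MPa → rank 2.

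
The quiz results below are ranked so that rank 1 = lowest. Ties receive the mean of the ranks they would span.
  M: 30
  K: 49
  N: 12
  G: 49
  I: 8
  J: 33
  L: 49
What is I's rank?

1

Sorted (ascending): 8, 12, 30, 33, 49, 49, 49
The 3 values of 49 occupy positions 5–7 → average rank 6.
I has value 8 → rank 1.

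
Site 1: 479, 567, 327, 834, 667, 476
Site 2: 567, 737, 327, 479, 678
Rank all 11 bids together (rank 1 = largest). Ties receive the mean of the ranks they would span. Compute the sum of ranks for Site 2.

Sorted (descending): 834, 737, 678, 667, 567, 567, 479, 479, 476, 327, 327
The 2 values of 567 occupy positions 5–6 → average rank (5+6)/2 = 5.5.
The 2 values of 479 occupy positions 7–8 → average rank (7+8)/2 = 7.5.
The 2 values of 327 occupy positions 10–11 → average rank (10+11)/2 = 10.5.
Site 2 values → pooled ranks: 567→5.5, 737→2, 327→10.5, 479→7.5, 678→3
Rank sum = 5.5 + 2 + 10.5 + 7.5 + 3 = 28.5

28.5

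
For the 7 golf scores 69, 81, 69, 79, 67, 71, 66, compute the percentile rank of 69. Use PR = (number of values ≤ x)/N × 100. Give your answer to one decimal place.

57.1

N = 7.
Strictly below 69: 2. Equal to 69: 2.
PR = 4/7 × 100 = 57.1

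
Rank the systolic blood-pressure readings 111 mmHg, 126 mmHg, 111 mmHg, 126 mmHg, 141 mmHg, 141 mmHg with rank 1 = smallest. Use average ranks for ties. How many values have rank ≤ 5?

Sorted (ascending): 111, 111, 126, 126, 141, 141
The 2 values of 111 occupy positions 1–2 → average rank (1+2)/2 = 1.5.
The 2 values of 126 occupy positions 3–4 → average rank (3+4)/2 = 3.5.
The 2 values of 141 occupy positions 5–6 → average rank (5+6)/2 = 5.5.
Ranks ≤ 5: {1.5, 1.5, 3.5, 3.5} → 4 values.

4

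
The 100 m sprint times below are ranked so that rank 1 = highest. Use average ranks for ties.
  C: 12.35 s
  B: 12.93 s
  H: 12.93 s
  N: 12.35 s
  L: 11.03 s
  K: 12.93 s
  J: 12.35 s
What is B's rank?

2

Sorted (descending): 12.93, 12.93, 12.93, 12.35, 12.35, 12.35, 11.03
The 3 values of 12.93 occupy positions 1–3 → average rank 2.
The 3 values of 12.35 occupy positions 4–6 → average rank 5.
B has value 12.93 s → rank 2.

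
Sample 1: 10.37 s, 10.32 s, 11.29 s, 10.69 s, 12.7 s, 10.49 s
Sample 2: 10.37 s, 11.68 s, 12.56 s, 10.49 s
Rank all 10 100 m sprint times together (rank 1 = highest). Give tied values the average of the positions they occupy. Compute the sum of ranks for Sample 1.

Sorted (descending): 12.7, 12.56, 11.68, 11.29, 10.69, 10.49, 10.49, 10.37, 10.37, 10.32
The 2 values of 10.49 occupy positions 6–7 → average rank (6+7)/2 = 6.5.
The 2 values of 10.37 occupy positions 8–9 → average rank (8+9)/2 = 8.5.
Sample 1 values → pooled ranks: 10.37→8.5, 10.32→10, 11.29→4, 10.69→5, 12.7→1, 10.49→6.5
Rank sum = 8.5 + 10 + 4 + 5 + 1 + 6.5 = 35

35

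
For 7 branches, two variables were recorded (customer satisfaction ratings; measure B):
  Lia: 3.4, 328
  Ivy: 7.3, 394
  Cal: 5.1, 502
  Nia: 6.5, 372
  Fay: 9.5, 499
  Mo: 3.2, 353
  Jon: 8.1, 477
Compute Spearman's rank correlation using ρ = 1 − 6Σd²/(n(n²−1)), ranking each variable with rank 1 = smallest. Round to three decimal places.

0.607

Ranks of variable 1: 2, 5, 3, 4, 7, 1, 6
Ranks of variable 2: 1, 4, 7, 3, 6, 2, 5
d = r₁ − r₂: 1, 1, -4, 1, 1, -1, 1
d²: 1, 1, 16, 1, 1, 1, 1; Σd² = 22
ρ = 1 − 6·22/(7·48) = 1 − 132/336 = 0.607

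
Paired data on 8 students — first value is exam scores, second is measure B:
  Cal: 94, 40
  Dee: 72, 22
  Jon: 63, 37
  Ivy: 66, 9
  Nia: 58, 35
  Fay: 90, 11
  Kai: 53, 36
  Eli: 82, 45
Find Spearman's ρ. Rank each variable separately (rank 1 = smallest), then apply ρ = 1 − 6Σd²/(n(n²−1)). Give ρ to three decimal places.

0.143

Ranks of variable 1: 8, 5, 3, 4, 2, 7, 1, 6
Ranks of variable 2: 7, 3, 6, 1, 4, 2, 5, 8
d = r₁ − r₂: 1, 2, -3, 3, -2, 5, -4, -2
d²: 1, 4, 9, 9, 4, 25, 16, 4; Σd² = 72
ρ = 1 − 6·72/(8·63) = 1 − 432/504 = 0.143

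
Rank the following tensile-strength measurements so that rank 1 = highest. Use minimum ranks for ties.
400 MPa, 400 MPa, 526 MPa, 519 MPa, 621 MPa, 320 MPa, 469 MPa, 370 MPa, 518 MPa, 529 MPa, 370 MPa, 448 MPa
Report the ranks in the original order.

8, 8, 3, 4, 1, 12, 6, 10, 5, 2, 10, 7

Sorted (descending): 621, 529, 526, 519, 518, 469, 448, 400, 400, 370, 370, 320
The 2 values of 400 occupy positions 8–9 → each gets rank 8.
The 2 values of 370 occupy positions 10–11 → each gets rank 10.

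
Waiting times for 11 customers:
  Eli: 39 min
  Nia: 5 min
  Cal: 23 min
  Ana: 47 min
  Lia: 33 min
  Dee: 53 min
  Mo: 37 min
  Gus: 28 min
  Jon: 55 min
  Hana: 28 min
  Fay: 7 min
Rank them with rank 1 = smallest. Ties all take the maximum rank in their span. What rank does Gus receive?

5

Sorted (ascending): 5, 7, 23, 28, 28, 33, 37, 39, 47, 53, 55
The 2 values of 28 occupy positions 4–5 → each gets rank 5.
Gus has value 28 min → rank 5.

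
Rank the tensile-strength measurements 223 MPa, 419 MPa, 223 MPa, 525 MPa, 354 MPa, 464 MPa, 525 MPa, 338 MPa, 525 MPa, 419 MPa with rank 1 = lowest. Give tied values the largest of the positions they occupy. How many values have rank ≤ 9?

7

Sorted (ascending): 223, 223, 338, 354, 419, 419, 464, 525, 525, 525
The 2 values of 223 occupy positions 1–2 → each gets rank 2.
The 2 values of 419 occupy positions 5–6 → each gets rank 6.
The 3 values of 525 occupy positions 8–10 → each gets rank 10.
Ranks ≤ 9: {2, 2, 3, 4, 6, 6, 7} → 7 values.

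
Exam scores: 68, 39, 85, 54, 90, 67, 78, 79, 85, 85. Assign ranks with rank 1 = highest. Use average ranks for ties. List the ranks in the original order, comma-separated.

Sorted (descending): 90, 85, 85, 85, 79, 78, 68, 67, 54, 39
The 3 values of 85 occupy positions 2–4 → average rank 3.

7, 10, 3, 9, 1, 8, 6, 5, 3, 3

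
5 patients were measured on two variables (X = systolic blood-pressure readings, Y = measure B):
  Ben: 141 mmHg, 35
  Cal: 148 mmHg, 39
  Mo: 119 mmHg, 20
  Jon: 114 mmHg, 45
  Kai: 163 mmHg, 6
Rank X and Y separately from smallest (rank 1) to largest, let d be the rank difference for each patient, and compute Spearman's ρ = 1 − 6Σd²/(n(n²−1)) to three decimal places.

-0.600

Ranks of variable 1: 3, 4, 2, 1, 5
Ranks of variable 2: 3, 4, 2, 5, 1
d = r₁ − r₂: 0, 0, 0, -4, 4
d²: 0, 0, 0, 16, 16; Σd² = 32
ρ = 1 − 6·32/(5·24) = 1 − 192/120 = -0.600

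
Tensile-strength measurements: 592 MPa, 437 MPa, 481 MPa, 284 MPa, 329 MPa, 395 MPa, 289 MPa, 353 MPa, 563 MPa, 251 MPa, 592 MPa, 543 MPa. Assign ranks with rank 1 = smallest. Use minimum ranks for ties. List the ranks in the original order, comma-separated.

11, 7, 8, 2, 4, 6, 3, 5, 10, 1, 11, 9

Sorted (ascending): 251, 284, 289, 329, 353, 395, 437, 481, 543, 563, 592, 592
The 2 values of 592 occupy positions 11–12 → each gets rank 11.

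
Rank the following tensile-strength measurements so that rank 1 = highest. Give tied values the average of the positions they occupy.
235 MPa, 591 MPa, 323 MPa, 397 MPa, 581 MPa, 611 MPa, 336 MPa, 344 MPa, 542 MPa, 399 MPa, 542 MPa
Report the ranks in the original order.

11, 2, 10, 7, 3, 1, 9, 8, 4.5, 6, 4.5

Sorted (descending): 611, 591, 581, 542, 542, 399, 397, 344, 336, 323, 235
The 2 values of 542 occupy positions 4–5 → average rank (4+5)/2 = 4.5.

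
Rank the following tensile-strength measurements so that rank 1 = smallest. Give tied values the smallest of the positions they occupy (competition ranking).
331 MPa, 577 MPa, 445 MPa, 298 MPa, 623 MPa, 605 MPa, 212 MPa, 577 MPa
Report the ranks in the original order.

Sorted (ascending): 212, 298, 331, 445, 577, 577, 605, 623
The 2 values of 577 occupy positions 5–6 → each gets rank 5.

3, 5, 4, 2, 8, 7, 1, 5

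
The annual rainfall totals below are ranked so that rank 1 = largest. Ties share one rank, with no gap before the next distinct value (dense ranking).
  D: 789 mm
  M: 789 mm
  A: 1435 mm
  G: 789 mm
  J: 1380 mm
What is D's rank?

Sorted (descending): 1435, 1380, 789, 789, 789
The 3 values of 789 share dense rank 3.
Remaining distinct values take the next consecutive integers.
D has value 789 mm → rank 3.

3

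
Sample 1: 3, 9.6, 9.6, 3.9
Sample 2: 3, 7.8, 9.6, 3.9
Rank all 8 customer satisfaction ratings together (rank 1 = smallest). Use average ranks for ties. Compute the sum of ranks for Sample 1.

19

Sorted (ascending): 3, 3, 3.9, 3.9, 7.8, 9.6, 9.6, 9.6
The 2 values of 3 occupy positions 1–2 → average rank (1+2)/2 = 1.5.
The 2 values of 3.9 occupy positions 3–4 → average rank (3+4)/2 = 3.5.
The 3 values of 9.6 occupy positions 6–8 → average rank 7.
Sample 1 values → pooled ranks: 3→1.5, 9.6→7, 9.6→7, 3.9→3.5
Rank sum = 1.5 + 7 + 7 + 3.5 = 19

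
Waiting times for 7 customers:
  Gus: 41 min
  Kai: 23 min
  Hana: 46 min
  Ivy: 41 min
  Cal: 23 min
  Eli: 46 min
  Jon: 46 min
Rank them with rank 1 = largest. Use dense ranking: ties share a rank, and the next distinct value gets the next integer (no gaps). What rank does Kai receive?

3

Sorted (descending): 46, 46, 46, 41, 41, 23, 23
The 3 values of 46 share dense rank 1.
The 2 values of 41 share dense rank 2.
The 2 values of 23 share dense rank 3.
Kai has value 23 min → rank 3.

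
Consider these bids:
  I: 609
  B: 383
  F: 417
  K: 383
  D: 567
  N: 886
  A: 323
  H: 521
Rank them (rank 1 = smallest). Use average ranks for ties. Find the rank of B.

2.5

Sorted (ascending): 323, 383, 383, 417, 521, 567, 609, 886
The 2 values of 383 occupy positions 2–3 → average rank (2+3)/2 = 2.5.
B has value 383 → rank 2.5.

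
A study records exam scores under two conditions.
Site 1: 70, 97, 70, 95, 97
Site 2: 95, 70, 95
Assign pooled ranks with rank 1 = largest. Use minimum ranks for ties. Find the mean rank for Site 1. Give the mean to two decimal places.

3.40

Sorted (descending): 97, 97, 95, 95, 95, 70, 70, 70
The 2 values of 97 occupy positions 1–2 → each gets rank 1.
The 3 values of 95 occupy positions 3–5 → each gets rank 3.
The 3 values of 70 occupy positions 6–8 → each gets rank 6.
Site 1 values → pooled ranks: 70→6, 97→1, 70→6, 95→3, 97→1
Mean rank = (6 + 1 + 6 + 3 + 1) / 5 = 3.40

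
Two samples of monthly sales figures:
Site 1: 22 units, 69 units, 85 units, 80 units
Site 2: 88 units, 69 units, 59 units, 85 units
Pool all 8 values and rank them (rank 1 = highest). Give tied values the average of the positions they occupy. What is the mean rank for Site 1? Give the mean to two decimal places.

5.00

Sorted (descending): 88, 85, 85, 80, 69, 69, 59, 22
The 2 values of 85 occupy positions 2–3 → average rank (2+3)/2 = 2.5.
The 2 values of 69 occupy positions 5–6 → average rank (5+6)/2 = 5.5.
Site 1 values → pooled ranks: 22→8, 69→5.5, 85→2.5, 80→4
Mean rank = (8 + 5.5 + 2.5 + 4) / 4 = 5.00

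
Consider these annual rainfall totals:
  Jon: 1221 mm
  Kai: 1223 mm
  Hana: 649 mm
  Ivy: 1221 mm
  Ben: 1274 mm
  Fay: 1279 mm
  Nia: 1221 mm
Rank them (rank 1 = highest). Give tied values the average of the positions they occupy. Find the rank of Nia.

5

Sorted (descending): 1279, 1274, 1223, 1221, 1221, 1221, 649
The 3 values of 1221 occupy positions 4–6 → average rank 5.
Nia has value 1221 mm → rank 5.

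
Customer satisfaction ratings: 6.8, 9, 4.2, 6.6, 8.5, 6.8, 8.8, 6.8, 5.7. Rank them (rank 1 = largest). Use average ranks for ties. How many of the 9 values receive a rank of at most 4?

Sorted (descending): 9, 8.8, 8.5, 6.8, 6.8, 6.8, 6.6, 5.7, 4.2
The 3 values of 6.8 occupy positions 4–6 → average rank 5.
Ranks ≤ 4: {1, 2, 3} → 3 values.

3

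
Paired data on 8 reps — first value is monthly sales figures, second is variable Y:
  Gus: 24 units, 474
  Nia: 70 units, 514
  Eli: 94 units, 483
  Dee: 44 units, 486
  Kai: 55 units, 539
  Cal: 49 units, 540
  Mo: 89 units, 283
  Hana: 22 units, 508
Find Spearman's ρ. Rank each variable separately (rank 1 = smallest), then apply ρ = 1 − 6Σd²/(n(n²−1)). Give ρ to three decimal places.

-0.167

Ranks of variable 1: 2, 6, 8, 3, 5, 4, 7, 1
Ranks of variable 2: 2, 6, 3, 4, 7, 8, 1, 5
d = r₁ − r₂: 0, 0, 5, -1, -2, -4, 6, -4
d²: 0, 0, 25, 1, 4, 16, 36, 16; Σd² = 98
ρ = 1 − 6·98/(8·63) = 1 − 588/504 = -0.167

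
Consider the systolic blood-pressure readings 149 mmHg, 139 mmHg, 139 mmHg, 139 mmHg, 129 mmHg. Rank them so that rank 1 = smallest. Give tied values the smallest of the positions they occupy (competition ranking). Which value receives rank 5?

Sorted (ascending): 129, 139, 139, 139, 149
The 3 values of 139 occupy positions 2–4 → each gets rank 2.
Rank 5 → value 149.

149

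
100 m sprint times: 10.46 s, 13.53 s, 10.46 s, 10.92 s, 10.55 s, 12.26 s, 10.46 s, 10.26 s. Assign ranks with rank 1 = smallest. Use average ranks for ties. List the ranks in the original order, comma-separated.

3, 8, 3, 6, 5, 7, 3, 1

Sorted (ascending): 10.26, 10.46, 10.46, 10.46, 10.55, 10.92, 12.26, 13.53
The 3 values of 10.46 occupy positions 2–4 → average rank 3.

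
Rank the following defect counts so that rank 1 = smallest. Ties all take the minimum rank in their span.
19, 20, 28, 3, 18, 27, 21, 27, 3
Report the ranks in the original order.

4, 5, 9, 1, 3, 7, 6, 7, 1

Sorted (ascending): 3, 3, 18, 19, 20, 21, 27, 27, 28
The 2 values of 3 occupy positions 1–2 → each gets rank 1.
The 2 values of 27 occupy positions 7–8 → each gets rank 7.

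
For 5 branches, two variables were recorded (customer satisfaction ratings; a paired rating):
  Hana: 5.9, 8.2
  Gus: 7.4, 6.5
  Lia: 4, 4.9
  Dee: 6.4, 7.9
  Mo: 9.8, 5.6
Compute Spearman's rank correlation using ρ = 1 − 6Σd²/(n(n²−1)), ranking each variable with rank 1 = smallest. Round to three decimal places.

0.000

Ranks of variable 1: 2, 4, 1, 3, 5
Ranks of variable 2: 5, 3, 1, 4, 2
d = r₁ − r₂: -3, 1, 0, -1, 3
d²: 9, 1, 0, 1, 9; Σd² = 20
ρ = 1 − 6·20/(5·24) = 1 − 120/120 = 0.000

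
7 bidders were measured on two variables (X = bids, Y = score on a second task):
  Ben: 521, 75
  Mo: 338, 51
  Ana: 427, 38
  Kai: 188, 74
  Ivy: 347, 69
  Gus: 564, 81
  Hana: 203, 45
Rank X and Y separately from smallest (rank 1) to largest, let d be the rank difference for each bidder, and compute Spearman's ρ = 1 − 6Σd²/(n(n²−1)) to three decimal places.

Ranks of variable 1: 6, 3, 5, 1, 4, 7, 2
Ranks of variable 2: 6, 3, 1, 5, 4, 7, 2
d = r₁ − r₂: 0, 0, 4, -4, 0, 0, 0
d²: 0, 0, 16, 16, 0, 0, 0; Σd² = 32
ρ = 1 − 6·32/(7·48) = 1 − 192/336 = 0.429

0.429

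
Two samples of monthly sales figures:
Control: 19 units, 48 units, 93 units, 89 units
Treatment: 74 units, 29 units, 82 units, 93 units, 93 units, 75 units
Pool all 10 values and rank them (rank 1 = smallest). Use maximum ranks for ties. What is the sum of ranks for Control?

21

Sorted (ascending): 19, 29, 48, 74, 75, 82, 89, 93, 93, 93
The 3 values of 93 occupy positions 8–10 → each gets rank 10.
Control values → pooled ranks: 19→1, 48→3, 93→10, 89→7
Rank sum = 1 + 3 + 10 + 7 = 21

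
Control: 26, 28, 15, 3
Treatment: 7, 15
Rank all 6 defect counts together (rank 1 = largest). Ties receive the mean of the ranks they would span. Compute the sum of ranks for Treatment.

Sorted (descending): 28, 26, 15, 15, 7, 3
The 2 values of 15 occupy positions 3–4 → average rank (3+4)/2 = 3.5.
Treatment values → pooled ranks: 7→5, 15→3.5
Rank sum = 5 + 3.5 = 8.5

8.5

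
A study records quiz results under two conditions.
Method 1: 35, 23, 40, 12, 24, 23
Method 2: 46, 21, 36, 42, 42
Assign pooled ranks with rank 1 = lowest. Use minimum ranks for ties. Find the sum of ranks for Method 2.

38

Sorted (ascending): 12, 21, 23, 23, 24, 35, 36, 40, 42, 42, 46
The 2 values of 23 occupy positions 3–4 → each gets rank 3.
The 2 values of 42 occupy positions 9–10 → each gets rank 9.
Method 2 values → pooled ranks: 46→11, 21→2, 36→7, 42→9, 42→9
Rank sum = 11 + 2 + 7 + 9 + 9 = 38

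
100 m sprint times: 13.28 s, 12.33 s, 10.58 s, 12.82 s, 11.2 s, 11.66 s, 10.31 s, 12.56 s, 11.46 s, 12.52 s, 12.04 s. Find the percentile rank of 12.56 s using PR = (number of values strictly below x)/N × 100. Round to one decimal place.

72.7

N = 11.
Strictly below 12.56: 8. Equal to 12.56: 1.
PR = 8/11 × 100 = 72.7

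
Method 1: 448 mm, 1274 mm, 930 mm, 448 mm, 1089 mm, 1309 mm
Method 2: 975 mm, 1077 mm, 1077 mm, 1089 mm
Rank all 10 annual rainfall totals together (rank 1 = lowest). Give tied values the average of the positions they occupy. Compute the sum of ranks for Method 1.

Sorted (ascending): 448, 448, 930, 975, 1077, 1077, 1089, 1089, 1274, 1309
The 2 values of 448 occupy positions 1–2 → average rank (1+2)/2 = 1.5.
The 2 values of 1077 occupy positions 5–6 → average rank (5+6)/2 = 5.5.
The 2 values of 1089 occupy positions 7–8 → average rank (7+8)/2 = 7.5.
Method 1 values → pooled ranks: 448→1.5, 1274→9, 930→3, 448→1.5, 1089→7.5, 1309→10
Rank sum = 1.5 + 9 + 3 + 1.5 + 7.5 + 10 = 32.5

32.5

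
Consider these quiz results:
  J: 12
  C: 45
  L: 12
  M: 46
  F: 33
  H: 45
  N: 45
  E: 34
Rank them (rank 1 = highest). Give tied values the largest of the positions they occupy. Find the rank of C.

4

Sorted (descending): 46, 45, 45, 45, 34, 33, 12, 12
The 3 values of 45 occupy positions 2–4 → each gets rank 4.
The 2 values of 12 occupy positions 7–8 → each gets rank 8.
C has value 45 → rank 4.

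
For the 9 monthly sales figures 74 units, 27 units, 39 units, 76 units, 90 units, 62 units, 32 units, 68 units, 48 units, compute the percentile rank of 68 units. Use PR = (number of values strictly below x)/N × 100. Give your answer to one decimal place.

N = 9.
Strictly below 68: 5. Equal to 68: 1.
PR = 5/9 × 100 = 55.6

55.6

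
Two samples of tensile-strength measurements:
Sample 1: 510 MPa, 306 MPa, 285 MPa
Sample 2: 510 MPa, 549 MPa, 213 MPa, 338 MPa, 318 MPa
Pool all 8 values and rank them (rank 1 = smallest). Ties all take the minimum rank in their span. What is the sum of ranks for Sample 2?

Sorted (ascending): 213, 285, 306, 318, 338, 510, 510, 549
The 2 values of 510 occupy positions 6–7 → each gets rank 6.
Sample 2 values → pooled ranks: 510→6, 549→8, 213→1, 338→5, 318→4
Rank sum = 6 + 8 + 1 + 5 + 4 = 24

24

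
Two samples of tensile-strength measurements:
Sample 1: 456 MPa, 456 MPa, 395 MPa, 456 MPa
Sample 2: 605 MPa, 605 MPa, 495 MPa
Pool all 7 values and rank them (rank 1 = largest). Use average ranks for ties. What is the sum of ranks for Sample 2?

Sorted (descending): 605, 605, 495, 456, 456, 456, 395
The 2 values of 605 occupy positions 1–2 → average rank (1+2)/2 = 1.5.
The 3 values of 456 occupy positions 4–6 → average rank 5.
Sample 2 values → pooled ranks: 605→1.5, 605→1.5, 495→3
Rank sum = 1.5 + 1.5 + 3 = 6

6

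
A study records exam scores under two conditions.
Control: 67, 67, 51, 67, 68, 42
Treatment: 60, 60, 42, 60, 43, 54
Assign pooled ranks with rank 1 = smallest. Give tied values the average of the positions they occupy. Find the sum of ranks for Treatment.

30.5

Sorted (ascending): 42, 42, 43, 51, 54, 60, 60, 60, 67, 67, 67, 68
The 2 values of 42 occupy positions 1–2 → average rank (1+2)/2 = 1.5.
The 3 values of 60 occupy positions 6–8 → average rank 7.
The 3 values of 67 occupy positions 9–11 → average rank 10.
Treatment values → pooled ranks: 60→7, 60→7, 42→1.5, 60→7, 43→3, 54→5
Rank sum = 7 + 7 + 1.5 + 7 + 3 + 5 = 30.5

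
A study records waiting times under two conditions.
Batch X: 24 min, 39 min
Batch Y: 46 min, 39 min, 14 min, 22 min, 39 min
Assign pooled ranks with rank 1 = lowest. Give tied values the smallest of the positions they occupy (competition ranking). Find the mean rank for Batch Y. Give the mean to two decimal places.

Sorted (ascending): 14, 22, 24, 39, 39, 39, 46
The 3 values of 39 occupy positions 4–6 → each gets rank 4.
Batch Y values → pooled ranks: 46→7, 39→4, 14→1, 22→2, 39→4
Mean rank = (7 + 4 + 1 + 2 + 4) / 5 = 3.60

3.60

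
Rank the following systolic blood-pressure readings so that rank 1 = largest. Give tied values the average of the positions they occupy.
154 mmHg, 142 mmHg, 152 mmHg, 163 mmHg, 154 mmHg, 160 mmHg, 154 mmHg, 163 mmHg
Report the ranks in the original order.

5, 8, 7, 1.5, 5, 3, 5, 1.5

Sorted (descending): 163, 163, 160, 154, 154, 154, 152, 142
The 2 values of 163 occupy positions 1–2 → average rank (1+2)/2 = 1.5.
The 3 values of 154 occupy positions 4–6 → average rank 5.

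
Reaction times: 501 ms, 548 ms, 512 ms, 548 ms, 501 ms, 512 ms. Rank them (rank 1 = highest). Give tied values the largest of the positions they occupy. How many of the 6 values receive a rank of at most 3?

Sorted (descending): 548, 548, 512, 512, 501, 501
The 2 values of 548 occupy positions 1–2 → each gets rank 2.
The 2 values of 512 occupy positions 3–4 → each gets rank 4.
The 2 values of 501 occupy positions 5–6 → each gets rank 6.
Ranks ≤ 3: {2, 2} → 2 values.

2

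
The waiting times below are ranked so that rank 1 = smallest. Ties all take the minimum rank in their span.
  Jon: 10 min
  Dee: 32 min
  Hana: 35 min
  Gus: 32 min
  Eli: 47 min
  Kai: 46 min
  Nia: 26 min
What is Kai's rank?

Sorted (ascending): 10, 26, 32, 32, 35, 46, 47
The 2 values of 32 occupy positions 3–4 → each gets rank 3.
Kai has value 46 min → rank 6.

6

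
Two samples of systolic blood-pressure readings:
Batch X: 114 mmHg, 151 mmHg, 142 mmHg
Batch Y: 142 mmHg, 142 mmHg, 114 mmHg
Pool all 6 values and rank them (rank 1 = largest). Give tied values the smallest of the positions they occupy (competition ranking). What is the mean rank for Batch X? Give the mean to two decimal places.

Sorted (descending): 151, 142, 142, 142, 114, 114
The 3 values of 142 occupy positions 2–4 → each gets rank 2.
The 2 values of 114 occupy positions 5–6 → each gets rank 5.
Batch X values → pooled ranks: 114→5, 151→1, 142→2
Mean rank = (5 + 1 + 2) / 3 = 2.67

2.67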